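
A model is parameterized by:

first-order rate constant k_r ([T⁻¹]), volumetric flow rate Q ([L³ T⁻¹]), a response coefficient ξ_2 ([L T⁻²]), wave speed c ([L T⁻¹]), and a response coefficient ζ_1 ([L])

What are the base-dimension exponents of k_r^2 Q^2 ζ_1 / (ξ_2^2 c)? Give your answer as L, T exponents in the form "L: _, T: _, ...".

L: 4, T: 1

Collect each base-dimension exponent across the product:
  L: 2·(0) + 2·(3) − 2·(1) − (1) + (1) = 4
  T: 2·(-1) + 2·(-1) − 2·(-2) − (-1) + (0) = 1
So the dimensions are [L⁴ T].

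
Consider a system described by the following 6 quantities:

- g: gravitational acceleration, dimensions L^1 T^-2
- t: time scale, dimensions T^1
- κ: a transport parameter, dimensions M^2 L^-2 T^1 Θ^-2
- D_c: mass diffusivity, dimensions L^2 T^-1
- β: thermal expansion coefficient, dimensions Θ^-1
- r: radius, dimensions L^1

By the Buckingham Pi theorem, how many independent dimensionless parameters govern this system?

There are 6 variables and 4 base dimensions (M, L, T, Θ).
The dimension matrix has rank 4.
Independent dimensionless groups: 6 − 4 = 2.

2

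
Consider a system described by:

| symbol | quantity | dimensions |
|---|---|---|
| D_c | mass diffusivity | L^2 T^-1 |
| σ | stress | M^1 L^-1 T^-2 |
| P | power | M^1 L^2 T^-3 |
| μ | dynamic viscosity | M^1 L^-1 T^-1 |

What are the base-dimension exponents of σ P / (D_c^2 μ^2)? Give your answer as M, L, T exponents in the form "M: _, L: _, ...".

M: 0, L: -1, T: -1

Collect each base-dimension exponent across the product:
  M: −2·(0) + (1) + (1) − 2·(1) = 0
  L: −2·(2) + (-1) + (2) − 2·(-1) = -1
  T: −2·(-1) + (-2) + (-3) − 2·(-1) = -1
So the dimensions are [L⁻¹ T⁻¹].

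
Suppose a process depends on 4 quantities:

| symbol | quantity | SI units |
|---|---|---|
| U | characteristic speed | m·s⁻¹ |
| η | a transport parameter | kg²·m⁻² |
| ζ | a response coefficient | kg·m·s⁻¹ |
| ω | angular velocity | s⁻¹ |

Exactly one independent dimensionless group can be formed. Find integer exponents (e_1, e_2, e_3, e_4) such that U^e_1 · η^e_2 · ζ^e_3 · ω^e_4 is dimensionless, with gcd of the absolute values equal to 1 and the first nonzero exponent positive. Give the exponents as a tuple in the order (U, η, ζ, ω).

(4, 1, -2, -2)

M: e_1·(0) + e_2·(2) + e_3·(1) + e_4·(0) = 0
L: e_1·(1) + e_2·(-2) + e_3·(1) + e_4·(0) = 0
T: e_1·(-1) + e_2·(0) + e_3·(-1) + e_4·(-1) = 0
Solving this homogeneous linear system for the smallest-integer solution (first nonzero entry positive) gives (4, 1, -2, -2).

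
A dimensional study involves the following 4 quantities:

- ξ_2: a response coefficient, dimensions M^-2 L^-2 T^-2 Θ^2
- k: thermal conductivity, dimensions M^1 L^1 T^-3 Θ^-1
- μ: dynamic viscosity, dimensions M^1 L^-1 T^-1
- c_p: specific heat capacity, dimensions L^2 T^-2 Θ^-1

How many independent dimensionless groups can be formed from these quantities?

There are 4 variables and 4 base dimensions (M, L, T, Θ).
The dimension matrix has rank 3 (less than 4: the dimension vectors are linearly dependent).
Independent dimensionless groups: 4 − 3 = 1.

1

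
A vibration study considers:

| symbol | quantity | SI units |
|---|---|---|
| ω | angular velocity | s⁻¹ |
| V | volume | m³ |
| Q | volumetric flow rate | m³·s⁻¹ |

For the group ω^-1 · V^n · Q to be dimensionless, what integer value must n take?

-1

Balance the L exponent: (3)·n from V, plus −(0) + (3) = 3 from the rest, must sum to zero.
3n + 3 = 0, so n = -1.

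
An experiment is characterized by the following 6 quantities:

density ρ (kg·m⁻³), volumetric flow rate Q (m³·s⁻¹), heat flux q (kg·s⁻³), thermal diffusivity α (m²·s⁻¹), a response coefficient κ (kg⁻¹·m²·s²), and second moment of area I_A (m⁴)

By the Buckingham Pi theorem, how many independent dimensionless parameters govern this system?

There are 6 variables and 3 base dimensions (M, L, T).
The dimension matrix has rank 3.
Independent dimensionless groups: 6 − 3 = 3.

3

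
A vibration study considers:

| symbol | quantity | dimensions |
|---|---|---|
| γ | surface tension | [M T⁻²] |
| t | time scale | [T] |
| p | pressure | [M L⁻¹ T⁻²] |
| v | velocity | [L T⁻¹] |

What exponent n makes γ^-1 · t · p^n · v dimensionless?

Balance the M exponent: (1)·n from p, plus −(1) + (0) + (0) = -1 from the rest, must sum to zero.
n − 1 = 0, so n = 1.

1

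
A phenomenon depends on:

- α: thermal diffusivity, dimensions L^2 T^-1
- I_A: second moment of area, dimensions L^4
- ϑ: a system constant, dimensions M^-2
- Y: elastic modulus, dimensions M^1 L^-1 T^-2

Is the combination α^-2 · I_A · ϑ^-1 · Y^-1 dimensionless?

no

Sum the exponent of each base dimension across the product:
  M: −2·[α]_M + [I_A]_M − [ϑ]_M − [Y]_M = −2·(0) + (0) − (-2) − (1) = 1
  L: −2·[α]_L + [I_A]_L − [ϑ]_L − [Y]_L = −2·(2) + (4) − (0) − (-1) = 1
  T: −2·[α]_T + [I_A]_T − [ϑ]_T − [Y]_T = −2·(-1) + (0) − (0) − (-2) = 4
Net dimensions [M L T⁴] ≠ [1] — not dimensionless.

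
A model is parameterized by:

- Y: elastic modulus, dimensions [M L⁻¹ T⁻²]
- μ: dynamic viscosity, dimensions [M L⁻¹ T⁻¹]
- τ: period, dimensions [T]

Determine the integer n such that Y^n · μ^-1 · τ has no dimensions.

Balance the M exponent: (1)·n from Y, plus −(1) + (0) = -1 from the rest, must sum to zero.
n − 1 = 0, so n = 1.

1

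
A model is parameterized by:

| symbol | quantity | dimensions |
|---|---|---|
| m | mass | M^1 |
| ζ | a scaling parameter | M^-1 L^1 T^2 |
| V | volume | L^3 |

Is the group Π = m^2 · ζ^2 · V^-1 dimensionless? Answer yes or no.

Sum the exponent of each base dimension across the product:
  M: 2·[m]_M + 2·[ζ]_M − [V]_M = 2·(1) + 2·(-1) − (0) = 0
  L: 2·[m]_L + 2·[ζ]_L − [V]_L = 2·(0) + 2·(1) − (3) = -1
  T: 2·[m]_T + 2·[ζ]_T − [V]_T = 2·(0) + 2·(2) − (0) = 4
Net dimensions [L⁻¹ T⁴] ≠ [1] — not dimensionless.

no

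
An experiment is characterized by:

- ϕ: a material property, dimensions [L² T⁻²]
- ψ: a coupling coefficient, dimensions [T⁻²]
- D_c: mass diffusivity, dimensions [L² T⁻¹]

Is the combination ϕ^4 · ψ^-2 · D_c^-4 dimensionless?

yes

Sum the exponent of each base dimension across the product:
  L: 4·[ϕ]_L − 2·[ψ]_L − 4·[D_c]_L = 4·(2) − 2·(0) − 4·(2) = 0
  T: 4·[ϕ]_T − 2·[ψ]_T − 4·[D_c]_T = 4·(-2) − 2·(-2) − 4·(-1) = 0
All base exponents vanish — dimensionless.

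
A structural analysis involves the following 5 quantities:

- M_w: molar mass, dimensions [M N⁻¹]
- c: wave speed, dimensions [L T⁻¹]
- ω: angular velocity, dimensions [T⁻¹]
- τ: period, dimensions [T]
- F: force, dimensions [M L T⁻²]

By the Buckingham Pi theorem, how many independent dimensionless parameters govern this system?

1

There are 5 variables and 4 base dimensions (M, L, T, N).
The dimension matrix has rank 4.
Independent dimensionless groups: 5 − 4 = 1.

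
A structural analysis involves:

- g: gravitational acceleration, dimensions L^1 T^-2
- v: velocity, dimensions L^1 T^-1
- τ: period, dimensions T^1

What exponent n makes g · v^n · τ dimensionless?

Balance the L exponent: (1)·n from v, plus (1) + (0) = 1 from the rest, must sum to zero.
n + 1 = 0, so n = -1.

-1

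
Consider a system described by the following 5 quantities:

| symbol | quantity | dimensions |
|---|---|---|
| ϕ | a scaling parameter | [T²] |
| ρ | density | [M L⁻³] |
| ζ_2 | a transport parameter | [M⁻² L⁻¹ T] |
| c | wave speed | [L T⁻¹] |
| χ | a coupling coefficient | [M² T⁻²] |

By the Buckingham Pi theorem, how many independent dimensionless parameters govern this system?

2

There are 5 variables and 3 base dimensions (M, L, T).
The dimension matrix has rank 3.
Independent dimensionless groups: 5 − 3 = 2.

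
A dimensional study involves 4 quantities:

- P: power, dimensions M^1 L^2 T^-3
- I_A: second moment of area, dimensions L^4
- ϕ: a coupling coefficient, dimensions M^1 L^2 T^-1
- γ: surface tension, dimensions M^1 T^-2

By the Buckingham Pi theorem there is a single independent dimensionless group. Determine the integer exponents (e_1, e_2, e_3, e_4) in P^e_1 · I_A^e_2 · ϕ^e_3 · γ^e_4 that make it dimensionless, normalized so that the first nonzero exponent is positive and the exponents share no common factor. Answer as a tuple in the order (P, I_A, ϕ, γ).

(1, -1, 1, -2)

M: e_1·(1) + e_2·(0) + e_3·(1) + e_4·(1) = 0
L: e_1·(2) + e_2·(4) + e_3·(2) + e_4·(0) = 0
T: e_1·(-3) + e_2·(0) + e_3·(-1) + e_4·(-2) = 0
Solving this homogeneous linear system for the smallest-integer solution (first nonzero entry positive) gives (1, -1, 1, -2).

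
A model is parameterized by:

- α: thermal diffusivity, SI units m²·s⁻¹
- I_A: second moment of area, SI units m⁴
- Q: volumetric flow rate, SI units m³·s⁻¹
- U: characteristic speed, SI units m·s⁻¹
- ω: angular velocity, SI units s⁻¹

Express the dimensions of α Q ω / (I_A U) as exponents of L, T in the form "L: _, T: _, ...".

L: 0, T: -2

Collect each base-dimension exponent across the product:
  L: (2) − (4) + (3) − (1) + (0) = 0
  T: (-1) − (0) + (-1) − (-1) + (-1) = -2
So the dimensions are [T⁻²].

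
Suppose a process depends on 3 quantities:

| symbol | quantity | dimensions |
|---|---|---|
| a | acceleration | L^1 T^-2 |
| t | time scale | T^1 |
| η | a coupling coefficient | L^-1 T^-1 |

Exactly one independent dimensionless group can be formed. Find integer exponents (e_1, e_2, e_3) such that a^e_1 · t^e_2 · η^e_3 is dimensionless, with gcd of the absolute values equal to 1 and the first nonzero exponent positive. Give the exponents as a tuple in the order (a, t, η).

L: e_1·(1) + e_2·(0) + e_3·(-1) = 0
T: e_1·(-2) + e_2·(1) + e_3·(-1) = 0
Solving this homogeneous linear system for the smallest-integer solution (first nonzero entry positive) gives (1, 3, 1).

(1, 3, 1)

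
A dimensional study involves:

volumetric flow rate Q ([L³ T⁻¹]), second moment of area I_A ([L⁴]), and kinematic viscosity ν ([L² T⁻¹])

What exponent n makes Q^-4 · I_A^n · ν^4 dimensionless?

Balance the L exponent: (4)·n from I_A, plus −4·(3) + 4·(2) = -4 from the rest, must sum to zero.
4n − 4 = 0, so n = 1.

1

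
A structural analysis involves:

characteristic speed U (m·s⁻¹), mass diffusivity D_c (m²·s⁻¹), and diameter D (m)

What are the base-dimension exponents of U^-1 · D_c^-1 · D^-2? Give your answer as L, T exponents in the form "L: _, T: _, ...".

Collect each base-dimension exponent across the product:
  L: −(1) − (2) − 2·(1) = -5
  T: −(-1) − (-1) − 2·(0) = 2
So the dimensions are [L⁻⁵ T²].

L: -5, T: 2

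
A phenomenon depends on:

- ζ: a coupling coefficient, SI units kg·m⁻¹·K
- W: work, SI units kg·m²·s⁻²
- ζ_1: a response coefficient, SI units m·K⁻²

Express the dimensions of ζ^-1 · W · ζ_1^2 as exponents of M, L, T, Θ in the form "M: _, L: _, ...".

Collect each base-dimension exponent across the product:
  M: −(1) + (1) + 2·(0) = 0
  L: −(-1) + (2) + 2·(1) = 5
  T: −(0) + (-2) + 2·(0) = -2
  Θ: −(1) + (0) + 2·(-2) = -5
So the dimensions are [L⁵ T⁻² Θ⁻⁵].

M: 0, L: 5, T: -2, Θ: -5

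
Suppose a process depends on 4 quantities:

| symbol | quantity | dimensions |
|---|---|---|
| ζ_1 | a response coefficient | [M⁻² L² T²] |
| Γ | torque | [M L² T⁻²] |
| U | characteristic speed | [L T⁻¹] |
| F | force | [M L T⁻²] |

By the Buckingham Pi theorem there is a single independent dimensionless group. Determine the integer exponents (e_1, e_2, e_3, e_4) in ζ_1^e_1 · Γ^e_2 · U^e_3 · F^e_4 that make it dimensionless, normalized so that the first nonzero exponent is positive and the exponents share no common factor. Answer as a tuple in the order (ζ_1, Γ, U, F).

(1, -2, -2, 4)

M: e_1·(-2) + e_2·(1) + e_3·(0) + e_4·(1) = 0
L: e_1·(2) + e_2·(2) + e_3·(1) + e_4·(1) = 0
T: e_1·(2) + e_2·(-2) + e_3·(-1) + e_4·(-2) = 0
Solving this homogeneous linear system for the smallest-integer solution (first nonzero entry positive) gives (1, -2, -2, 4).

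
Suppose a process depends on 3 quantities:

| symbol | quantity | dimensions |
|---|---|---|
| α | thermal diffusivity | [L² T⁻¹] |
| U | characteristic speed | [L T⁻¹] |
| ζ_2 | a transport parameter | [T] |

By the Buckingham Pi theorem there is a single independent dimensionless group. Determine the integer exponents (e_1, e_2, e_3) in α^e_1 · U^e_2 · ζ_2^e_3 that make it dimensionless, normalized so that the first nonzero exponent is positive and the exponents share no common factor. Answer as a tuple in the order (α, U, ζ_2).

(1, -2, -1)

L: e_1·(2) + e_2·(1) + e_3·(0) = 0
T: e_1·(-1) + e_2·(-1) + e_3·(1) = 0
Solving this homogeneous linear system for the smallest-integer solution (first nonzero entry positive) gives (1, -2, -1).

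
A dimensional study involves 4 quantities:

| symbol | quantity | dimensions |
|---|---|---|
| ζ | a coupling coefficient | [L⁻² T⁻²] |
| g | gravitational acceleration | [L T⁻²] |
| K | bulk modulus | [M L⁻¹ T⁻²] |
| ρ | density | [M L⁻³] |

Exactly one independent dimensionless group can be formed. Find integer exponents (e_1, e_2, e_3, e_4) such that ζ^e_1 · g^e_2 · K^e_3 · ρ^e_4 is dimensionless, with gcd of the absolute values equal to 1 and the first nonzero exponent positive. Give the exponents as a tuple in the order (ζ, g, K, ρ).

(1, -4, 3, -3)

M: e_1·(0) + e_2·(0) + e_3·(1) + e_4·(1) = 0
L: e_1·(-2) + e_2·(1) + e_3·(-1) + e_4·(-3) = 0
T: e_1·(-2) + e_2·(-2) + e_3·(-2) + e_4·(0) = 0
Solving this homogeneous linear system for the smallest-integer solution (first nonzero entry positive) gives (1, -4, 3, -3).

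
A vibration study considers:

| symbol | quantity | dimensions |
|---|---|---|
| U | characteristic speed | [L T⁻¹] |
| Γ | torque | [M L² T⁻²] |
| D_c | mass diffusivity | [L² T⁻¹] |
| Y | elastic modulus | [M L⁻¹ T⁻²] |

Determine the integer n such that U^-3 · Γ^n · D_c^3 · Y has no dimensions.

Balance the M exponent: (1)·n from Γ, plus −3·(0) + 3·(0) + (1) = 1 from the rest, must sum to zero.
n + 1 = 0, so n = -1.

-1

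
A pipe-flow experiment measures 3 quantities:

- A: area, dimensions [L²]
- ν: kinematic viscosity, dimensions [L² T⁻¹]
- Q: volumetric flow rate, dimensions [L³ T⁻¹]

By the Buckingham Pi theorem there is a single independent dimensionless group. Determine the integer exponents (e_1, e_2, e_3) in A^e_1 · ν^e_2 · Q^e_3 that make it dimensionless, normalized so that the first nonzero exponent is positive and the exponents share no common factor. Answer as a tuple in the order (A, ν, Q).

(1, 2, -2)

L: e_1·(2) + e_2·(2) + e_3·(3) = 0
T: e_1·(0) + e_2·(-1) + e_3·(-1) = 0
Solving this homogeneous linear system for the smallest-integer solution (first nonzero entry positive) gives (1, 2, -2).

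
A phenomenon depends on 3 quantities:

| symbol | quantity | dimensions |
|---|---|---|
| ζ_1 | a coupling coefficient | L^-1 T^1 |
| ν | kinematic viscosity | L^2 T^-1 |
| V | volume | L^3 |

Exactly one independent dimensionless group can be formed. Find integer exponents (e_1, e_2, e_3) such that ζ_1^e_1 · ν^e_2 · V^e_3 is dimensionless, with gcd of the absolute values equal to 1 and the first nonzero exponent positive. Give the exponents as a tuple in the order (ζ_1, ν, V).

L: e_1·(-1) + e_2·(2) + e_3·(3) = 0
T: e_1·(1) + e_2·(-1) + e_3·(0) = 0
Solving this homogeneous linear system for the smallest-integer solution (first nonzero entry positive) gives (3, 3, -1).

(3, 3, -1)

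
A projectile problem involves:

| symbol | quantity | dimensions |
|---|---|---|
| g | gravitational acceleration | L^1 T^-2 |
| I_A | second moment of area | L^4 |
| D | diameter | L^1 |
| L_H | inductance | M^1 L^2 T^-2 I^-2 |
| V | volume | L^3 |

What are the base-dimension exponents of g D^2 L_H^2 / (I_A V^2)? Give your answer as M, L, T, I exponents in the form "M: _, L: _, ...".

M: 2, L: -3, T: -6, I: -4

Collect each base-dimension exponent across the product:
  M: (0) − (0) + 2·(0) + 2·(1) − 2·(0) = 2
  L: (1) − (4) + 2·(1) + 2·(2) − 2·(3) = -3
  T: (-2) − (0) + 2·(0) + 2·(-2) − 2·(0) = -6
  I: (0) − (0) + 2·(0) + 2·(-2) − 2·(0) = -4
So the dimensions are [M² L⁻³ T⁻⁶ I⁻⁴].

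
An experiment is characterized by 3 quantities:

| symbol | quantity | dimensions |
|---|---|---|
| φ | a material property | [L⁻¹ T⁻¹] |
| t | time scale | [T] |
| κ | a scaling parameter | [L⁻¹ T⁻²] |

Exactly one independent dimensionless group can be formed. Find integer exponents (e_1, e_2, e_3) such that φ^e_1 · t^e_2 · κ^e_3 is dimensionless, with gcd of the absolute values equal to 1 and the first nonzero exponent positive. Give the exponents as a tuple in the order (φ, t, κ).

(1, -1, -1)

L: e_1·(-1) + e_2·(0) + e_3·(-1) = 0
T: e_1·(-1) + e_2·(1) + e_3·(-2) = 0
Solving this homogeneous linear system for the smallest-integer solution (first nonzero entry positive) gives (1, -1, -1).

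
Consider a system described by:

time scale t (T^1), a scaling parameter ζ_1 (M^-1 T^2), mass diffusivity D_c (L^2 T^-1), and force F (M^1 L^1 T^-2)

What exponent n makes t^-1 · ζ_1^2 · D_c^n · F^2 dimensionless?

-1

Balance the L exponent: (2)·n from D_c, plus −(0) + 2·(0) + 2·(1) = 2 from the rest, must sum to zero.
2n + 2 = 0, so n = -1.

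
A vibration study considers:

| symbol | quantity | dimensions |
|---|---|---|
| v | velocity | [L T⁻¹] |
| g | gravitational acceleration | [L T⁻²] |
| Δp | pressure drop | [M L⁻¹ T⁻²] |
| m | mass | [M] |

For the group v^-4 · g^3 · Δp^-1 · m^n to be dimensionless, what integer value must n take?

1

Balance the M exponent: (1)·n from m, plus −4·(0) + 3·(0) − (1) = -1 from the rest, must sum to zero.
n − 1 = 0, so n = 1.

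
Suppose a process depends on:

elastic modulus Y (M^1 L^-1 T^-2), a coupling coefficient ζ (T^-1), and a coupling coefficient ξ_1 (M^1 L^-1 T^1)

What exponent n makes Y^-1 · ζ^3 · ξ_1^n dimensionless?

1

Balance the M exponent: (1)·n from ξ_1, plus −(1) + 3·(0) = -1 from the rest, must sum to zero.
n − 1 = 0, so n = 1.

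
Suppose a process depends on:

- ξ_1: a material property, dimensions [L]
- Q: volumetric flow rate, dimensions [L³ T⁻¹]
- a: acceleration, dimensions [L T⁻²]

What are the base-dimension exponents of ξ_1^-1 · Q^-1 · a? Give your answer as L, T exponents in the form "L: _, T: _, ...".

Collect each base-dimension exponent across the product:
  L: −(1) − (3) + (1) = -3
  T: −(0) − (-1) + (-2) = -1
So the dimensions are [L⁻³ T⁻¹].

L: -3, T: -1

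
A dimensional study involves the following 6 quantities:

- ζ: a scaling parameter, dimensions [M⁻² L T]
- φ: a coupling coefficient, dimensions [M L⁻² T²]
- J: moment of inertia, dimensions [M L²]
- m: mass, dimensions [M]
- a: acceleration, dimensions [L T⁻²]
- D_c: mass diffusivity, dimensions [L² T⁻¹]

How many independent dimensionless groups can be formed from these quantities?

3

There are 6 variables and 3 base dimensions (M, L, T).
The dimension matrix has rank 3.
Independent dimensionless groups: 6 − 3 = 3.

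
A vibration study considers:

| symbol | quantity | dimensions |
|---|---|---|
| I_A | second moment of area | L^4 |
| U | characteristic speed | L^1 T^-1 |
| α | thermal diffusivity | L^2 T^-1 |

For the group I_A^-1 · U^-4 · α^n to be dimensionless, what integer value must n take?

Balance the L exponent: (2)·n from α, plus −(4) − 4·(1) = -8 from the rest, must sum to zero.
2n − 8 = 0, so n = 4.

4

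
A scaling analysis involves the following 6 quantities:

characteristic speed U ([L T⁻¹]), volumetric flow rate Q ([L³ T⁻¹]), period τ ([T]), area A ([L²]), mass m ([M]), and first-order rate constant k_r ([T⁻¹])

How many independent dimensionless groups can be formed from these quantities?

There are 6 variables and 3 base dimensions (M, L, T).
The dimension matrix has rank 3.
Independent dimensionless groups: 6 − 3 = 3.

3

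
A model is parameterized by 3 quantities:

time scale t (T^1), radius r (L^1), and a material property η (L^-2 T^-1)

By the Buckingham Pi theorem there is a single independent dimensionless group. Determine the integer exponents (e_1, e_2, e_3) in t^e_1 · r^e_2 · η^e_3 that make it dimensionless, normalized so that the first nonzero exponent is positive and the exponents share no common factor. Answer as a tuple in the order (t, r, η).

L: e_1·(0) + e_2·(1) + e_3·(-2) = 0
T: e_1·(1) + e_2·(0) + e_3·(-1) = 0
Solving this homogeneous linear system for the smallest-integer solution (first nonzero entry positive) gives (1, 2, 1).

(1, 2, 1)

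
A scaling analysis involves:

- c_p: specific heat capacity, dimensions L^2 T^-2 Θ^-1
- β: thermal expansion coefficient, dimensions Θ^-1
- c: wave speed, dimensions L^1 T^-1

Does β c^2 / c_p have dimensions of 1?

Sum the exponent of each base dimension across the product:
  M: −[c_p]_M + [β]_M + 2·[c]_M = −(0) + (0) + 2·(0) = 0
  L: −[c_p]_L + [β]_L + 2·[c]_L = −(2) + (0) + 2·(1) = 0
  T: −[c_p]_T + [β]_T + 2·[c]_T = −(-2) + (0) + 2·(-1) = 0
  Θ: −[c_p]_Θ + [β]_Θ + 2·[c]_Θ = −(-1) + (-1) + 2·(0) = 0
All base exponents vanish — dimensionless.

yes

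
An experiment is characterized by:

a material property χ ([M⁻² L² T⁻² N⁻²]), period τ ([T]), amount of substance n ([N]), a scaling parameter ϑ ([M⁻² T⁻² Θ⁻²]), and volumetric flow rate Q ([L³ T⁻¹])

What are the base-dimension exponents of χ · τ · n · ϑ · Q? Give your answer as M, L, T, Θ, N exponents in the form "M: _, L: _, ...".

M: -4, L: 5, T: -4, Θ: -2, N: -1

Collect each base-dimension exponent across the product:
  M: (-2) + (0) + (0) + (-2) + (0) = -4
  L: (2) + (0) + (0) + (0) + (3) = 5
  T: (-2) + (1) + (0) + (-2) + (-1) = -4
  Θ: (0) + (0) + (0) + (-2) + (0) = -2
  N: (-2) + (0) + (1) + (0) + (0) = -1
So the dimensions are [M⁻⁴ L⁵ T⁻⁴ Θ⁻² N⁻¹].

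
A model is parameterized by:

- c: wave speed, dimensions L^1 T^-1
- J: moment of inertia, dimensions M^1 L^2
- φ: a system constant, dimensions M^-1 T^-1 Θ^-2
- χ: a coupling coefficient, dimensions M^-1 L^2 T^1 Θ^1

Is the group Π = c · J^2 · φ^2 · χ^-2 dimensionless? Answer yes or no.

no

Sum the exponent of each base dimension across the product:
  M: [c]_M + 2·[J]_M + 2·[φ]_M − 2·[χ]_M = (0) + 2·(1) + 2·(-1) − 2·(-1) = 2
  L: [c]_L + 2·[J]_L + 2·[φ]_L − 2·[χ]_L = (1) + 2·(2) + 2·(0) − 2·(2) = 1
  T: [c]_T + 2·[J]_T + 2·[φ]_T − 2·[χ]_T = (-1) + 2·(0) + 2·(-1) − 2·(1) = -5
  Θ: [c]_Θ + 2·[J]_Θ + 2·[φ]_Θ − 2·[χ]_Θ = (0) + 2·(0) + 2·(-2) − 2·(1) = -6
Net dimensions [M² L T⁻⁵ Θ⁻⁶] ≠ [1] — not dimensionless.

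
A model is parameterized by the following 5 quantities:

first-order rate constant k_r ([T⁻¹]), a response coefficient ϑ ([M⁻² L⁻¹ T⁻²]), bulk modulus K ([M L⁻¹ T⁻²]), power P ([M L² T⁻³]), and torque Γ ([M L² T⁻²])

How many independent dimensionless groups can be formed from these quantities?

2

There are 5 variables and 3 base dimensions (M, L, T).
The dimension matrix has rank 3.
Independent dimensionless groups: 5 − 3 = 2.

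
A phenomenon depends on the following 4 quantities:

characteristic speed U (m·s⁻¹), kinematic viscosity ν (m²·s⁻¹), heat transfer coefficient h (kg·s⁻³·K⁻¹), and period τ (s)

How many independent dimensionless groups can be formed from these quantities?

1

There are 4 variables and 4 base dimensions (M, L, T, Θ).
The dimension matrix has rank 3 (less than 4: the dimension vectors are linearly dependent).
Independent dimensionless groups: 4 − 3 = 1.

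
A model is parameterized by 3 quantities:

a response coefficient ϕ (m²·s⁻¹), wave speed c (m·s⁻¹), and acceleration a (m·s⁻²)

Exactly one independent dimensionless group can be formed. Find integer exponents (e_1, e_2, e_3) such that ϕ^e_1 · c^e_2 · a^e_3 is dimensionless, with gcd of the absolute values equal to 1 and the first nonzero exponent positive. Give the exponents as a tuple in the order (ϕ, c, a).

(1, -3, 1)

L: e_1·(2) + e_2·(1) + e_3·(1) = 0
T: e_1·(-1) + e_2·(-1) + e_3·(-2) = 0
Solving this homogeneous linear system for the smallest-integer solution (first nonzero entry positive) gives (1, -3, 1).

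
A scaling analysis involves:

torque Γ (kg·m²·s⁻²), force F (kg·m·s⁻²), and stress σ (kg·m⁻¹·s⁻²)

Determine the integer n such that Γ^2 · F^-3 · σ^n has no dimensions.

Balance the M exponent: (1)·n from σ, plus 2·(1) − 3·(1) = -1 from the rest, must sum to zero.
n − 1 = 0, so n = 1.

1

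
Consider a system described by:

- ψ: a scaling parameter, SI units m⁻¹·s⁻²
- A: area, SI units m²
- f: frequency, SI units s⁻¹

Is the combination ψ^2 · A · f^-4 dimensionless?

yes

Sum the exponent of each base dimension across the product:
  L: 2·[ψ]_L + [A]_L − 4·[f]_L = 2·(-1) + (2) − 4·(0) = 0
  T: 2·[ψ]_T + [A]_T − 4·[f]_T = 2·(-2) + (0) − 4·(-1) = 0
All base exponents vanish — dimensionless.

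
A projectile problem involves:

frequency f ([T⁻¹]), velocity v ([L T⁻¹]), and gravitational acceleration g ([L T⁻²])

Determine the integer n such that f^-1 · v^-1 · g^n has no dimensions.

Balance the L exponent: (1)·n from g, plus −(0) − (1) = -1 from the rest, must sum to zero.
n − 1 = 0, so n = 1.

1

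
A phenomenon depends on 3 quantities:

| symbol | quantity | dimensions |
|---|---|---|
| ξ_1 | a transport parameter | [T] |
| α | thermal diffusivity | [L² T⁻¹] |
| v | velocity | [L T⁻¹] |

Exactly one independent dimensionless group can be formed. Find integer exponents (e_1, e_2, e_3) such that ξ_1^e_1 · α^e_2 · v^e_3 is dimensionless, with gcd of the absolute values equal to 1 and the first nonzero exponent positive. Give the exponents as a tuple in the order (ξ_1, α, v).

(1, -1, 2)

L: e_1·(0) + e_2·(2) + e_3·(1) = 0
T: e_1·(1) + e_2·(-1) + e_3·(-1) = 0
Solving this homogeneous linear system for the smallest-integer solution (first nonzero entry positive) gives (1, -1, 2).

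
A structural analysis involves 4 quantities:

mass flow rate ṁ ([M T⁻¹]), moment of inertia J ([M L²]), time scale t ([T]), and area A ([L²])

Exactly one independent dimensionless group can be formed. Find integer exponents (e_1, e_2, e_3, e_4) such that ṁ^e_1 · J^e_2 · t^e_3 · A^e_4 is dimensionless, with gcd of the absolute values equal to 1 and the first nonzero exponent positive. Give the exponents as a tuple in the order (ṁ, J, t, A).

M: e_1·(1) + e_2·(1) + e_3·(0) + e_4·(0) = 0
L: e_1·(0) + e_2·(2) + e_3·(0) + e_4·(2) = 0
T: e_1·(-1) + e_2·(0) + e_3·(1) + e_4·(0) = 0
Solving this homogeneous linear system for the smallest-integer solution (first nonzero entry positive) gives (1, -1, 1, 1).

(1, -1, 1, 1)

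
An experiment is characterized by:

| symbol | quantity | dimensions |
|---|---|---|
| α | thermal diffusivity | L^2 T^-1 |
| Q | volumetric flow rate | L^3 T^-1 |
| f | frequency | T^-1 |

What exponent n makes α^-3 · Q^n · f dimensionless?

Balance the L exponent: (3)·n from Q, plus −3·(2) + (0) = -6 from the rest, must sum to zero.
3n − 6 = 0, so n = 2.

2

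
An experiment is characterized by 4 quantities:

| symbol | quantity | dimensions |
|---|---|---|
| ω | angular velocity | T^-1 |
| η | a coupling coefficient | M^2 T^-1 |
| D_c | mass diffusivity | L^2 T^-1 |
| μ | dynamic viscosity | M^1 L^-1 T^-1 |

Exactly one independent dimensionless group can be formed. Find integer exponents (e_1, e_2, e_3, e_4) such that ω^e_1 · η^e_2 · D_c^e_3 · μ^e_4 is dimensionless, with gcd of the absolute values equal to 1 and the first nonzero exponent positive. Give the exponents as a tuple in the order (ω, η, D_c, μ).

(2, 1, -1, -2)

M: e_1·(0) + e_2·(2) + e_3·(0) + e_4·(1) = 0
L: e_1·(0) + e_2·(0) + e_3·(2) + e_4·(-1) = 0
T: e_1·(-1) + e_2·(-1) + e_3·(-1) + e_4·(-1) = 0
Solving this homogeneous linear system for the smallest-integer solution (first nonzero entry positive) gives (2, 1, -1, -2).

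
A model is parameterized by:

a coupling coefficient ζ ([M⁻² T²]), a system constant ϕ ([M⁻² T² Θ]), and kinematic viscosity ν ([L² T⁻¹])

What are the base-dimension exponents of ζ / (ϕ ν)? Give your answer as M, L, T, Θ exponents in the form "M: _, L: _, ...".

Collect each base-dimension exponent across the product:
  M: (-2) − (-2) − (0) = 0
  L: (0) − (0) − (2) = -2
  T: (2) − (2) − (-1) = 1
  Θ: (0) − (1) − (0) = -1
So the dimensions are [L⁻² T Θ⁻¹].

M: 0, L: -2, T: 1, Θ: -1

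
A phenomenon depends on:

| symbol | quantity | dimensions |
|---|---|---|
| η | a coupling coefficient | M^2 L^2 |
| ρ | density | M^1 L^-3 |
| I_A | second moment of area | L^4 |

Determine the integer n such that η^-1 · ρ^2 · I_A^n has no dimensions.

Balance the L exponent: (4)·n from I_A, plus −(2) + 2·(-3) = -8 from the rest, must sum to zero.
4n − 8 = 0, so n = 2.

2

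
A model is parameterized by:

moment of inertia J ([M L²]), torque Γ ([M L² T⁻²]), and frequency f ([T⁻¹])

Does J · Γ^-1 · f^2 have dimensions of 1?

yes

Sum the exponent of each base dimension across the product:
  M: [J]_M − [Γ]_M + 2·[f]_M = (1) − (1) + 2·(0) = 0
  L: [J]_L − [Γ]_L + 2·[f]_L = (2) − (2) + 2·(0) = 0
  T: [J]_T − [Γ]_T + 2·[f]_T = (0) − (-2) + 2·(-1) = 0
All base exponents vanish — dimensionless.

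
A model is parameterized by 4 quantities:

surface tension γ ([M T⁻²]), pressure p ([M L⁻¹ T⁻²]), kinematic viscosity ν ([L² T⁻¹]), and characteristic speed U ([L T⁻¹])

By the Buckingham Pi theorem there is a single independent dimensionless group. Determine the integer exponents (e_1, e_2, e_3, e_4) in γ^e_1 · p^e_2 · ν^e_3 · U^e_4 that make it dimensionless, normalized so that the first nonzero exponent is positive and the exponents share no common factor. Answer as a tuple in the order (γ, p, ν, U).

M: e_1·(1) + e_2·(1) + e_3·(0) + e_4·(0) = 0
L: e_1·(0) + e_2·(-1) + e_3·(2) + e_4·(1) = 0
T: e_1·(-2) + e_2·(-2) + e_3·(-1) + e_4·(-1) = 0
Solving this homogeneous linear system for the smallest-integer solution (first nonzero entry positive) gives (1, -1, -1, 1).

(1, -1, -1, 1)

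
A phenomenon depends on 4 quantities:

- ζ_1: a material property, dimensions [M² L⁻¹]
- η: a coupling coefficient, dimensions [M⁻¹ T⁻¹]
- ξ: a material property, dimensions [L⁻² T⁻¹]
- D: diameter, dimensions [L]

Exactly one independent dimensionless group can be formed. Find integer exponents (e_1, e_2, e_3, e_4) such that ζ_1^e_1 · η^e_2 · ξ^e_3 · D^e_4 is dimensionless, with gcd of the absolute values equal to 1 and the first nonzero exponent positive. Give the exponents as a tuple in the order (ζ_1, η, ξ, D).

(1, 2, -2, -3)

M: e_1·(2) + e_2·(-1) + e_3·(0) + e_4·(0) = 0
L: e_1·(-1) + e_2·(0) + e_3·(-2) + e_4·(1) = 0
T: e_1·(0) + e_2·(-1) + e_3·(-1) + e_4·(0) = 0
Solving this homogeneous linear system for the smallest-integer solution (first nonzero entry positive) gives (1, 2, -2, -3).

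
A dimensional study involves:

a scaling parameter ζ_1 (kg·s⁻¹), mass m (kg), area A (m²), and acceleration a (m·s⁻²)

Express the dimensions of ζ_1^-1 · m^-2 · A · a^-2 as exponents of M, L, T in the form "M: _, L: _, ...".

M: -3, L: 0, T: 5

Collect each base-dimension exponent across the product:
  M: −(1) − 2·(1) + (0) − 2·(0) = -3
  L: −(0) − 2·(0) + (2) − 2·(1) = 0
  T: −(-1) − 2·(0) + (0) − 2·(-2) = 5
So the dimensions are [M⁻³ T⁵].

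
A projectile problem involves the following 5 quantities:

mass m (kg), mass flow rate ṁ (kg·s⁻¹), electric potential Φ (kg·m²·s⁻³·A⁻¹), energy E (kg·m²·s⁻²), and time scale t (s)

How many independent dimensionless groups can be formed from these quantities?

There are 5 variables and 4 base dimensions (M, L, T, I).
The dimension matrix has rank 4.
Independent dimensionless groups: 5 − 4 = 1.

1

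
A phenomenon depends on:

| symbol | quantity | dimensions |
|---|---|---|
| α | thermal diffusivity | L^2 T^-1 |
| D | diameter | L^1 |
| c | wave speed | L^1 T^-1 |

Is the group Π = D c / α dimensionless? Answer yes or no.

yes

Sum the exponent of each base dimension across the product:
  M: −[α]_M + [D]_M + [c]_M = −(0) + (0) + (0) = 0
  L: −[α]_L + [D]_L + [c]_L = −(2) + (1) + (1) = 0
  T: −[α]_T + [D]_T + [c]_T = −(-1) + (0) + (-1) = 0
  N: −[α]_N + [D]_N + [c]_N = −(0) + (0) + (0) = 0
All base exponents vanish — dimensionless.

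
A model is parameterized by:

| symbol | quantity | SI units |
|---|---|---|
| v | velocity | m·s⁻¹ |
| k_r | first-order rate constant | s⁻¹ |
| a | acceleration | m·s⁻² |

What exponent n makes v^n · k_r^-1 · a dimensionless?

-1

Balance the L exponent: (1)·n from v, plus −(0) + (1) = 1 from the rest, must sum to zero.
n + 1 = 0, so n = -1.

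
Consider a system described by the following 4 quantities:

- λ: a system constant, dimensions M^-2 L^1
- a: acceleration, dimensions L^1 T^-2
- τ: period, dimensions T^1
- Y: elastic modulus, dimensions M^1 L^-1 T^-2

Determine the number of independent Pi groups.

There are 4 variables and 3 base dimensions (M, L, T).
The dimension matrix has rank 3.
Independent dimensionless groups: 4 − 3 = 1.

1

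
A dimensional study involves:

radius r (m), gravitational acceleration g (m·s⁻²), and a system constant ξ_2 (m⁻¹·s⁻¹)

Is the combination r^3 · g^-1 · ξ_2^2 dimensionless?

yes

Sum the exponent of each base dimension across the product:
  L: 3·[r]_L − [g]_L + 2·[ξ_2]_L = 3·(1) − (1) + 2·(-1) = 0
  T: 3·[r]_T − [g]_T + 2·[ξ_2]_T = 3·(0) − (-2) + 2·(-1) = 0
All base exponents vanish — dimensionless.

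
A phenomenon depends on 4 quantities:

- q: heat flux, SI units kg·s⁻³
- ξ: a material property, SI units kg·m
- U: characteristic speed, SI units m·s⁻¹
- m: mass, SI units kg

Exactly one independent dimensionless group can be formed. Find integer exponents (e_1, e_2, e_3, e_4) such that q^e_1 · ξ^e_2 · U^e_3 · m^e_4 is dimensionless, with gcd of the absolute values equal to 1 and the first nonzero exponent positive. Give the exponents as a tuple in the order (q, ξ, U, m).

(1, 3, -3, -4)

M: e_1·(1) + e_2·(1) + e_3·(0) + e_4·(1) = 0
L: e_1·(0) + e_2·(1) + e_3·(1) + e_4·(0) = 0
T: e_1·(-3) + e_2·(0) + e_3·(-1) + e_4·(0) = 0
Solving this homogeneous linear system for the smallest-integer solution (first nonzero entry positive) gives (1, 3, -3, -4).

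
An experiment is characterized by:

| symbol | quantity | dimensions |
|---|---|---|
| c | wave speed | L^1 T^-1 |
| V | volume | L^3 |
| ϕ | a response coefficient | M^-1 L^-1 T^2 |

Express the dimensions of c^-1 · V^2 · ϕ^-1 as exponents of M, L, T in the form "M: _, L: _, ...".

Collect each base-dimension exponent across the product:
  M: −(0) + 2·(0) − (-1) = 1
  L: −(1) + 2·(3) − (-1) = 6
  T: −(-1) + 2·(0) − (2) = -1
So the dimensions are [M L⁶ T⁻¹].

M: 1, L: 6, T: -1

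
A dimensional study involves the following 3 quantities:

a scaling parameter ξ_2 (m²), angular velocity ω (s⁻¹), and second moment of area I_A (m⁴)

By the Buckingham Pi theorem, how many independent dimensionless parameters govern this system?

There are 3 variables and 2 base dimensions (L, T).
The dimension matrix has rank 2.
Independent dimensionless groups: 3 − 2 = 1.

1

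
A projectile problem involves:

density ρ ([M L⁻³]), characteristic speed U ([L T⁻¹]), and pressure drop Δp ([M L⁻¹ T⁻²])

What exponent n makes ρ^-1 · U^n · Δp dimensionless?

-2

Balance the L exponent: (1)·n from U, plus −(-3) + (-1) = 2 from the rest, must sum to zero.
n + 2 = 0, so n = -2.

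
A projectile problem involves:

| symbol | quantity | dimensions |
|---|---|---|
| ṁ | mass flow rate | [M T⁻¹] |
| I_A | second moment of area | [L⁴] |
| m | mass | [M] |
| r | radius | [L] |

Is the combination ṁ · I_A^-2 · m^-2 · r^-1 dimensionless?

no

Sum the exponent of each base dimension across the product:
  M: [ṁ]_M − 2·[I_A]_M − 2·[m]_M − [r]_M = (1) − 2·(0) − 2·(1) − (0) = -1
  L: [ṁ]_L − 2·[I_A]_L − 2·[m]_L − [r]_L = (0) − 2·(4) − 2·(0) − (1) = -9
  T: [ṁ]_T − 2·[I_A]_T − 2·[m]_T − [r]_T = (-1) − 2·(0) − 2·(0) − (0) = -1
Net dimensions [M⁻¹ L⁻⁹ T⁻¹] ≠ [1] — not dimensionless.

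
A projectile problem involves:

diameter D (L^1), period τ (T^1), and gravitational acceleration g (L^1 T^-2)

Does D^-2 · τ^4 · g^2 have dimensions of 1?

Sum the exponent of each base dimension across the product:
  L: −2·[D]_L + 4·[τ]_L + 2·[g]_L = −2·(1) + 4·(0) + 2·(1) = 0
  T: −2·[D]_T + 4·[τ]_T + 2·[g]_T = −2·(0) + 4·(1) + 2·(-2) = 0
All base exponents vanish — dimensionless.

yes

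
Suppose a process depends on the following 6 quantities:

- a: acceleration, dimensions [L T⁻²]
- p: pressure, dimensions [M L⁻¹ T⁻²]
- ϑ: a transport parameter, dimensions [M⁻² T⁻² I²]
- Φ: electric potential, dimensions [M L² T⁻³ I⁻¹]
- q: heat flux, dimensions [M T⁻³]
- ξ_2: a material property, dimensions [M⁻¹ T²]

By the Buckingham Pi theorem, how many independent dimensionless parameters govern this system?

2

There are 6 variables and 4 base dimensions (M, L, T, I).
The dimension matrix has rank 4.
Independent dimensionless groups: 6 − 4 = 2.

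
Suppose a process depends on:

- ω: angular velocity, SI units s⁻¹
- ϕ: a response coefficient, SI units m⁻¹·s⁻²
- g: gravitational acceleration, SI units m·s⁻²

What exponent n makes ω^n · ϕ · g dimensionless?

Balance the T exponent: (-1)·n from ω, plus (-2) + (-2) = -4 from the rest, must sum to zero.
−n − 4 = 0, so n = -4.

-4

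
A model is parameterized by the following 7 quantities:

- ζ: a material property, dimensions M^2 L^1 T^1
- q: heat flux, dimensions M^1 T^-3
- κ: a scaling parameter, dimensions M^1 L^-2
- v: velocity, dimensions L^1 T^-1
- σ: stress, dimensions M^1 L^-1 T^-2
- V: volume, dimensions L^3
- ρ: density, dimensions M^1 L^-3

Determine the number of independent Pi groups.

There are 7 variables and 3 base dimensions (M, L, T).
The dimension matrix has rank 3.
Independent dimensionless groups: 7 − 3 = 4.

4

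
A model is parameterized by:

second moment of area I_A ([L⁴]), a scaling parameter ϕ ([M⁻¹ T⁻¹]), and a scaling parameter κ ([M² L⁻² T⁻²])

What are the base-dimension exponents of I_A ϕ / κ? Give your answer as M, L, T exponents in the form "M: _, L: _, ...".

M: -3, L: 6, T: 1

Collect each base-dimension exponent across the product:
  M: (0) + (-1) − (2) = -3
  L: (4) + (0) − (-2) = 6
  T: (0) + (-1) − (-2) = 1
So the dimensions are [M⁻³ L⁶ T].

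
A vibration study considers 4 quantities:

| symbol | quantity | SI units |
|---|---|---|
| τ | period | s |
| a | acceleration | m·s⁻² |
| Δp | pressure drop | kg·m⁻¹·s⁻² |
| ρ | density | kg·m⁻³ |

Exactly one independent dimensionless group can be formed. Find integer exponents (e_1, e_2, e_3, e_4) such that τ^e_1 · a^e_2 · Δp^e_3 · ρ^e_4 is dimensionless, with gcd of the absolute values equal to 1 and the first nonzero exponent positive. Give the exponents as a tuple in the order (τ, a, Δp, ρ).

M: e_1·(0) + e_2·(0) + e_3·(1) + e_4·(1) = 0
L: e_1·(0) + e_2·(1) + e_3·(-1) + e_4·(-3) = 0
T: e_1·(1) + e_2·(-2) + e_3·(-2) + e_4·(0) = 0
Solving this homogeneous linear system for the smallest-integer solution (first nonzero entry positive) gives (2, 2, -1, 1).

(2, 2, -1, 1)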